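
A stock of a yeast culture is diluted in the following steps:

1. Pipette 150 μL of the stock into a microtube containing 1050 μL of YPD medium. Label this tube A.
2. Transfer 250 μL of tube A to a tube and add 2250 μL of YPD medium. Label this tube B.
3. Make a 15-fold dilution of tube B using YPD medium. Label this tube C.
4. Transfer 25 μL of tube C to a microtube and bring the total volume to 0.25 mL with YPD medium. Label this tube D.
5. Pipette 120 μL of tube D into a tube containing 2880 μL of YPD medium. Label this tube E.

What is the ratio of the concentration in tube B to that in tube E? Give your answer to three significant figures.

3.75 × 10^3

Step 1: 150 μL + 1050 μL = 1200 μL total → factor 1200/150 = 8
Step 2: 250 μL + 2250 μL = 2500 μL total → factor 2500/250 = 10
Step 3: 15-fold → factor 15
Step 4: 25 μL brought to 0.25 mL → factor 250/25 = 10
Step 5: 120 μL + 2880 μL = 3000 μL total → factor 3000/120 = 25
Dilution factor to tube B = 80; to tube E = 3 × 10^5
[tube B]/[tube E] = (factor to tube E)/(factor to tube B) = 3 × 10^5/80 = 3.75 × 10^3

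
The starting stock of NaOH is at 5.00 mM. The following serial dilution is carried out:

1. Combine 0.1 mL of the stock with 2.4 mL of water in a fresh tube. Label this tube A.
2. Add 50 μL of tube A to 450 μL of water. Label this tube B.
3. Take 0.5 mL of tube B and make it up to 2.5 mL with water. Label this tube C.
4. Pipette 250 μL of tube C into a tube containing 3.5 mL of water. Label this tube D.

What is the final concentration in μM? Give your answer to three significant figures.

0.267 μM

Step 1: 0.1 mL + 2.4 mL = 2.5 mL total → factor 2.5/0.1 = 25
Step 2: 50 μL + 450 μL = 500 μL total → factor 500/50 = 10
Step 3: 0.5 mL brought to 2.5 mL → factor 2.5/0.5 = 5
Step 4: 250 μL + 3.5 mL = 3750 μL total → factor 3750/250 = 15
Overall dilution factor = 25 × 10 × 5 × 15 = 18750
Final = 5.00 mM / 18750 = 0.0002667 mM = 0.267 μM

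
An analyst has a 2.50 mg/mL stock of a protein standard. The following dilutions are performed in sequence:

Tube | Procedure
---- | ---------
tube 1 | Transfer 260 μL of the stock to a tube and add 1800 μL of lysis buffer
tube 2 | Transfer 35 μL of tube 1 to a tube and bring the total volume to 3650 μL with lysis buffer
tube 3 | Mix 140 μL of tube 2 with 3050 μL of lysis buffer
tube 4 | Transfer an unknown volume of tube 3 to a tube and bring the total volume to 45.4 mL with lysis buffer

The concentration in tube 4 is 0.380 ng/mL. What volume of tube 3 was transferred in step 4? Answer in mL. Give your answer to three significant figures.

0.130 mL

Step 1: 260 μL + 1800 μL = 2060 μL total → factor 2060/260 = 7.9231
Step 2: 35 μL brought to 3650 μL → factor 3650/35 = 104.29
Step 3: 140 μL + 3050 μL = 3190 μL total → factor 3190/140 = 22.786
Step 4: v brought to 45.4 mL → factor = 45.4 mL/v
Product of known-step factors = 18827
Overall factor = 2.50 mg/mL / (0.380 ng/mL) = 6.5789 × 10^6
Step-4 factor = 6.5789 × 10^6 / 18827 = 349.44
v = 45.4 mL / 349.44 = 0.130 mL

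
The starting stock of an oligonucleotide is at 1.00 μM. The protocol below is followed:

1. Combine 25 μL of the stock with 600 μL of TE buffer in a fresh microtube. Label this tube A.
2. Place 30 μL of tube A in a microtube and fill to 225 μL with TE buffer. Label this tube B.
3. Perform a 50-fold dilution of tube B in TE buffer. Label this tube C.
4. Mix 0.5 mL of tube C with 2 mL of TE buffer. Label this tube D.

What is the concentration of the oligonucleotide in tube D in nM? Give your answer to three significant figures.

0.0213 nM

Step 1: 25 μL + 600 μL = 625 μL total → factor 625/25 = 25
Step 2: 30 μL brought to 225 μL → factor 225/30 = 7.5
Step 3: 50-fold → factor 50
Step 4: 0.5 mL + 2 mL = 2.5 mL total → factor 2.5/0.5 = 5
Overall dilution factor = 25 × 7.5 × 50 × 5 = 46875
Final = 1.00 μM / 46875 = 2.133 × 10^-5 μM = 0.0213 nM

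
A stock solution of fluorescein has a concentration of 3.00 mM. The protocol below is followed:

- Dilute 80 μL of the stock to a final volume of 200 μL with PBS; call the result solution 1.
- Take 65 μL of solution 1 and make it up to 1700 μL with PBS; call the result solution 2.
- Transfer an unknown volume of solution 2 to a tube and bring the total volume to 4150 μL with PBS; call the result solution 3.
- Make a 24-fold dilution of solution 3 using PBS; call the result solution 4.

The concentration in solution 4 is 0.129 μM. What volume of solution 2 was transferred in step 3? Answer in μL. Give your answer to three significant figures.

Step 1: 80 μL brought to 200 μL → factor 200/80 = 2.5
Step 2: 65 μL brought to 1700 μL → factor 1700/65 = 26.154
Step 3: v brought to 4150 μL → factor = 4150 μL/v
Step 4: 24-fold → factor 24
Product of known-step factors = 1569.2
Overall factor = 3.00 mM / (0.129 μM) = 23256
Step-3 factor = 23256 / 1569.2 = 14.82
v = 4150 μL / 14.82 = 280 μL

280 μL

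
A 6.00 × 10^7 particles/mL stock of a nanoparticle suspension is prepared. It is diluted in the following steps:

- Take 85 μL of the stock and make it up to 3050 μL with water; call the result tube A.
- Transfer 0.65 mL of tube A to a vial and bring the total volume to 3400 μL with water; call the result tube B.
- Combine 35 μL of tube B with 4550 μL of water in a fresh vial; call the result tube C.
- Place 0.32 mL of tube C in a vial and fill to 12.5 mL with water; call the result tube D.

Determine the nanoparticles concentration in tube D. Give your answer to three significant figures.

62.5 particles/mL

Step 1: 85 μL brought to 3050 μL → factor 3050/85 = 35.882
Step 2: 0.65 mL brought to 3400 μL → factor 3.4/0.65 = 5.2308
Step 3: 35 μL + 4550 μL = 4585 μL total → factor 4585/35 = 131
Step 4: 0.32 mL brought to 12.5 mL → factor 12.5/0.32 = 39.062
Overall dilution factor = 35.882 × 5.2308 × 131 × 39.062 = 9.6046 × 10^5
Final = 6.00 × 10^7 particles/mL / 9.6046 × 10^5 = 62.5 particles/mL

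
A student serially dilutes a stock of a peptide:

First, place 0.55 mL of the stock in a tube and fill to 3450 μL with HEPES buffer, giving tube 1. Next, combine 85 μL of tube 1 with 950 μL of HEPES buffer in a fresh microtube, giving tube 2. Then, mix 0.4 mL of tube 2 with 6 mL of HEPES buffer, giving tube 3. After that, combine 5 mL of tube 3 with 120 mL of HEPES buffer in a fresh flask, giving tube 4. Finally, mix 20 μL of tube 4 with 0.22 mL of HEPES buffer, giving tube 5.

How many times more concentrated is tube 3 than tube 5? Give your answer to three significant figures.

300

Step 1: 0.55 mL brought to 3450 μL → factor 3.45/0.55 = 6.2727
Step 2: 85 μL + 950 μL = 1035 μL total → factor 1035/85 = 12.176
Step 3: 0.4 mL + 6 mL = 6.4 mL total → factor 6.4/0.4 = 16
Step 4: 5 mL + 120 mL = 125 mL total → factor 125/5 = 25
Step 5: 20 μL + 0.22 mL = 240 μL total → factor 240/20 = 12
Dilution factor to tube 3 = 1222.1; to tube 5 = 3.6662 × 10^5
[tube 3]/[tube 5] = (factor to tube 5)/(factor to tube 3) = 3.6662 × 10^5/1222.1 = 300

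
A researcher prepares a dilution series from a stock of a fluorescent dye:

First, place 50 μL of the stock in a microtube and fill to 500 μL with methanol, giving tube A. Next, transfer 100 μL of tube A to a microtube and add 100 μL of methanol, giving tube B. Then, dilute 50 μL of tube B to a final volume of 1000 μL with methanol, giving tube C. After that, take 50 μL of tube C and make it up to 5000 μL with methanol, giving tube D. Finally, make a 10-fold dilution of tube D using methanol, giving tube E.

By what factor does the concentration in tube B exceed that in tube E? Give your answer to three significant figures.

2.00 × 10^4

Step 1: 50 μL brought to 500 μL → factor 500/50 = 10
Step 2: 100 μL + 100 μL = 200 μL total → factor 200/100 = 2
Step 3: 50 μL brought to 1000 μL → factor 1000/50 = 20
Step 4: 50 μL brought to 5000 μL → factor 5000/50 = 100
Step 5: 10-fold → factor 10
Dilution factor to tube B = 20; to tube E = 4 × 10^5
[tube B]/[tube E] = (factor to tube E)/(factor to tube B) = 4 × 10^5/20 = 2.00 × 10^4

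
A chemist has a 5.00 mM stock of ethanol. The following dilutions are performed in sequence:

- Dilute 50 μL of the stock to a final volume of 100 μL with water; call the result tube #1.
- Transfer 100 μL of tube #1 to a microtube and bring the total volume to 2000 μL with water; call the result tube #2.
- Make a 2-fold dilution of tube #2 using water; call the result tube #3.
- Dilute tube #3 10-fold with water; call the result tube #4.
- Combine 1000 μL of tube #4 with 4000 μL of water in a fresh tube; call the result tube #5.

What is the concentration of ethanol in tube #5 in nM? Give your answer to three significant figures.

1.25 × 10^3 nM

Step 1: 50 μL brought to 100 μL → factor 100/50 = 2
Step 2: 100 μL brought to 2000 μL → factor 2000/100 = 20
Step 3: 2-fold → factor 2
Step 4: 10-fold → factor 10
Step 5: 1000 μL + 4000 μL = 5000 μL total → factor 5000/1000 = 5
Overall dilution factor = 2 × 20 × 2 × 10 × 5 = 4000
Final = 5.00 mM / 4000 = 0.001250 mM = 1.25 × 10^3 nM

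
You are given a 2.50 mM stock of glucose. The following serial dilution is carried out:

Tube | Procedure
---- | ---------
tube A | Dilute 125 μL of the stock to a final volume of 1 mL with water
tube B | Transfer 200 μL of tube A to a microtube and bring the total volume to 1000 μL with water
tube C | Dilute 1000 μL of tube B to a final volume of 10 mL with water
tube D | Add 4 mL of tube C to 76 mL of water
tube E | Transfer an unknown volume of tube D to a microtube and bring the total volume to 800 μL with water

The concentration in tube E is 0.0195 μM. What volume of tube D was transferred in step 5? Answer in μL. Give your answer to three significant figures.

49.9 μL

Step 1: 125 μL brought to 1 mL → factor 1000/125 = 8
Step 2: 200 μL brought to 1000 μL → factor 1000/200 = 5
Step 3: 1000 μL brought to 10 mL → factor 10000/1000 = 10
Step 4: 4 mL + 76 mL = 80 mL total → factor 80/4 = 20
Step 5: v brought to 800 μL → factor = 800 μL/v
Product of known-step factors = 8000
Overall factor = 2.50 mM / (0.0195 μM) = 1.2821 × 10^5
Step-5 factor = 1.2821 × 10^5 / 8000 = 16.026
v = 800 μL / 16.026 = 49.9 μL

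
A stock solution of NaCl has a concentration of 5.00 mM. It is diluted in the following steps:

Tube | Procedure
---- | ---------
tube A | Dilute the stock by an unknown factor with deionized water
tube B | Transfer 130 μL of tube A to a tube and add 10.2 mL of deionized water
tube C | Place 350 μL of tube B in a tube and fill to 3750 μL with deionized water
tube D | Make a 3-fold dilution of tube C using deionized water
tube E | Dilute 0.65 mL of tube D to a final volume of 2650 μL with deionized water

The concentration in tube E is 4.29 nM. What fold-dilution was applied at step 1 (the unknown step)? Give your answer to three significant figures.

112-fold

Step 1: unknown factor x
Step 2: 130 μL + 10.2 mL = 10330 μL total → factor 10330/130 = 79.462
Step 3: 350 μL brought to 3750 μL → factor 3750/350 = 10.714
Step 4: 3-fold → factor 3
Step 5: 0.65 mL brought to 2650 μL → factor 2.65/0.65 = 4.0769
Product of known-step factors = 10413
Overall factor = 5.00 mM / (4.29 nM) = 1.1655 × 10^6
x = 1.1655 × 10^6 / 10413 = 112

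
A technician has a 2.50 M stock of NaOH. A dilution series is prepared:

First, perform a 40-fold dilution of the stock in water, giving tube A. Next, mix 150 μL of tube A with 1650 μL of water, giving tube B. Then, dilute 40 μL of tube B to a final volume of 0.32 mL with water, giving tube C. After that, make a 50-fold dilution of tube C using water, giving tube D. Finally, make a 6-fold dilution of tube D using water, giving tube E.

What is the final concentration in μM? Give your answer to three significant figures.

2.17 μM

Step 1: 40-fold → factor 40
Step 2: 150 μL + 1650 μL = 1800 μL total → factor 1800/150 = 12
Step 3: 40 μL brought to 0.32 mL → factor 320/40 = 8
Step 4: 50-fold → factor 50
Step 5: 6-fold → factor 6
Overall dilution factor = 40 × 12 × 8 × 50 × 6 = 1.152 × 10^6
Final = 2.50 M / 1.152 × 10^6 = 2.170 × 10^-6 M = 2.17 μM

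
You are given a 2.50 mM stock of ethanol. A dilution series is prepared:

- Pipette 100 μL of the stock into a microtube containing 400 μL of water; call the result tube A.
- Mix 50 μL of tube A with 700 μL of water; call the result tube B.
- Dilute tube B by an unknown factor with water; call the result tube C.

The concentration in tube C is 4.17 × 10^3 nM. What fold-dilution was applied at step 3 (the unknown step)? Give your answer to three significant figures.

7.99-fold

Step 1: 100 μL + 400 μL = 500 μL total → factor 500/100 = 5
Step 2: 50 μL + 700 μL = 750 μL total → factor 750/50 = 15
Step 3: unknown factor x
Product of known-step factors = 75
Overall factor = 2.50 mM / (4.17 × 10^3 nM) = 599.52
x = 599.52 / 75 = 7.99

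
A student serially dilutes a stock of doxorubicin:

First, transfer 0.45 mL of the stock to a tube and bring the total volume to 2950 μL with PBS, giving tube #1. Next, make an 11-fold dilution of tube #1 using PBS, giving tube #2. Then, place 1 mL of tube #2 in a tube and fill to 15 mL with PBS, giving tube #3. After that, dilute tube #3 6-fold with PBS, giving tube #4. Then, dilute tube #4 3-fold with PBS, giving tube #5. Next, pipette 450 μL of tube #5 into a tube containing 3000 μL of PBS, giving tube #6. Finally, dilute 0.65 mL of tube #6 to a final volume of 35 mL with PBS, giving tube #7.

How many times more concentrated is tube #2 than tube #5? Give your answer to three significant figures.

Step 1: 0.45 mL brought to 2950 μL → factor 2.95/0.45 = 6.5556
Step 2: 11-fold → factor 11
Step 3: 1 mL brought to 15 mL → factor 15/1 = 15
Step 4: 6-fold → factor 6
Step 5: 3-fold → factor 3
Dilution factor to tube #2 = 72.111; to tube #5 = 19470
[tube #2]/[tube #5] = (factor to tube #5)/(factor to tube #2) = 19470/72.111 = 270

270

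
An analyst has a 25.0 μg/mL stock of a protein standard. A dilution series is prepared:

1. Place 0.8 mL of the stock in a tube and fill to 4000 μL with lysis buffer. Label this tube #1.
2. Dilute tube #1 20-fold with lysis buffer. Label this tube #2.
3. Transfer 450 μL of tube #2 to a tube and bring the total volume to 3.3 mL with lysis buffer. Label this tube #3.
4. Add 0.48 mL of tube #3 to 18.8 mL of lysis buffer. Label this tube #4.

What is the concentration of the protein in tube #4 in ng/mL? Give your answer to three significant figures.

0.849 ng/mL

Step 1: 0.8 mL brought to 4000 μL → factor 4/0.8 = 5
Step 2: 20-fold → factor 20
Step 3: 450 μL brought to 3.3 mL → factor 3300/450 = 7.3333
Step 4: 0.48 mL + 18.8 mL = 19.28 mL total → factor 19.28/0.48 = 40.167
Overall dilution factor = 5 × 20 × 7.3333 × 40.167 = 29456
Final = 25.0 μg/mL / 29456 = 0.0008487 μg/mL = 0.849 ng/mL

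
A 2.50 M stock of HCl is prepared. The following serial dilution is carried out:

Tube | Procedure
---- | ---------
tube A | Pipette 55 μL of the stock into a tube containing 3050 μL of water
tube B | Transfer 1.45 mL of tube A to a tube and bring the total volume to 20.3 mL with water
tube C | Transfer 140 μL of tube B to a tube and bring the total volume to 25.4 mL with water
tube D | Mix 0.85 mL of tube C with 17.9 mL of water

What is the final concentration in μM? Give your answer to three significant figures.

Step 1: 55 μL + 3050 μL = 3105 μL total → factor 3105/55 = 56.455
Step 2: 1.45 mL brought to 20.3 mL → factor 20.3/1.45 = 14
Step 3: 140 μL brought to 25.4 mL → factor 25400/140 = 181.43
Step 4: 0.85 mL + 17.9 mL = 18.75 mL total → factor 18.75/0.85 = 22.059
Overall dilution factor = 56.455 × 14 × 181.43 × 22.059 = 3.1631 × 10^6
Final = 2.50 M / 3.1631 × 10^6 = 7.904 × 10^-7 M = 0.790 μM

0.790 μM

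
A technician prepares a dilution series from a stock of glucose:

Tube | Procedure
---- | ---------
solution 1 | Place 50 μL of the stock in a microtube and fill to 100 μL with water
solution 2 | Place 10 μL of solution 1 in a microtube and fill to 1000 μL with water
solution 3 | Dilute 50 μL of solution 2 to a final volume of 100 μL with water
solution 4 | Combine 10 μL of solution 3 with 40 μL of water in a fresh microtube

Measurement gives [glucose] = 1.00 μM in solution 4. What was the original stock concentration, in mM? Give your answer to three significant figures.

Step 1: 50 μL brought to 100 μL → factor 100/50 = 2
Step 2: 10 μL brought to 1000 μL → factor 1000/10 = 100
Step 3: 50 μL brought to 100 μL → factor 100/50 = 2
Step 4: 10 μL + 40 μL = 50 μL total → factor 50/10 = 5
Overall dilution factor = 2 × 100 × 2 × 5 = 2000
Stock = 1.00 μM × 2000 = 2000 μM = 2.00 mM

2.00 mM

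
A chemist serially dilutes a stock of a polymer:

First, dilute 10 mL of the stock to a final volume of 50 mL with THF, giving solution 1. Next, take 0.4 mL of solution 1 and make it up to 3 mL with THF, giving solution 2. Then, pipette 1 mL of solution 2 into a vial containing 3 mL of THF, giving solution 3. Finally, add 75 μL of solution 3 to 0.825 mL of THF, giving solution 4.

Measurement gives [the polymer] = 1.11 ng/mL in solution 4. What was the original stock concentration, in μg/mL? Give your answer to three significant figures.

Step 1: 10 mL brought to 50 mL → factor 50/10 = 5
Step 2: 0.4 mL brought to 3 mL → factor 3/0.4 = 7.5
Step 3: 1 mL + 3 mL = 4 mL total → factor 4/1 = 4
Step 4: 75 μL + 0.825 mL = 900 μL total → factor 900/75 = 12
Overall dilution factor = 5 × 7.5 × 4 × 12 = 1800
Stock = 1.11 ng/mL × 1800 = 1998 ng/mL = 2.00 μg/mL

2.00 μg/mL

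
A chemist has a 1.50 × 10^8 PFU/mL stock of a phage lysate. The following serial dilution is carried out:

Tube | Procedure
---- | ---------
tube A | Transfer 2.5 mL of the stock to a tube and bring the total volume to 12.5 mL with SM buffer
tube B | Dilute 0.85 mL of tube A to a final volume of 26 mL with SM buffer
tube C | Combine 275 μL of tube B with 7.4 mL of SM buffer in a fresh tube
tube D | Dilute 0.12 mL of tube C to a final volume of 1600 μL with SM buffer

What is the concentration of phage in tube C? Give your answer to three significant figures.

3.51 × 10^4 PFU/mL

Step 1: 2.5 mL brought to 12.5 mL → factor 12.5/2.5 = 5
Step 2: 0.85 mL brought to 26 mL → factor 26/0.85 = 30.588
Step 3: 275 μL + 7.4 mL = 7675 μL total → factor 7675/275 = 27.909
Dilution factor through tube C = 5 × 30.588 × 27.909 = 4268.4
[tube C] = 1.50 × 10^8 PFU/mL / 4268.4 = 3.51 × 10^4 PFU/mL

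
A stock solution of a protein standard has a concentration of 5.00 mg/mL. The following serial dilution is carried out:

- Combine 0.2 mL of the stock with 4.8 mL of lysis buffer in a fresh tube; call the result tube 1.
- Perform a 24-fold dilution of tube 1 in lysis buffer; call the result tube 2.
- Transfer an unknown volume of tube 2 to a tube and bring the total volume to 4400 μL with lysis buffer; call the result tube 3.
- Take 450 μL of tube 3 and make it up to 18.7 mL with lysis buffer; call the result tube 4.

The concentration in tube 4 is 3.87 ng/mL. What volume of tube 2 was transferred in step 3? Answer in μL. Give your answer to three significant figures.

Step 1: 0.2 mL + 4.8 mL = 5 mL total → factor 5/0.2 = 25
Step 2: 24-fold → factor 24
Step 3: v brought to 4400 μL → factor = 4400 μL/v
Step 4: 450 μL brought to 18.7 mL → factor 18700/450 = 41.556
Product of known-step factors = 24933
Overall factor = 5.00 mg/mL / (3.87 ng/mL) = 1.292 × 10^6
Step-3 factor = 1.292 × 10^6 / 24933 = 51.818
v = 4400 μL / 51.818 = 84.9 μL

84.9 μL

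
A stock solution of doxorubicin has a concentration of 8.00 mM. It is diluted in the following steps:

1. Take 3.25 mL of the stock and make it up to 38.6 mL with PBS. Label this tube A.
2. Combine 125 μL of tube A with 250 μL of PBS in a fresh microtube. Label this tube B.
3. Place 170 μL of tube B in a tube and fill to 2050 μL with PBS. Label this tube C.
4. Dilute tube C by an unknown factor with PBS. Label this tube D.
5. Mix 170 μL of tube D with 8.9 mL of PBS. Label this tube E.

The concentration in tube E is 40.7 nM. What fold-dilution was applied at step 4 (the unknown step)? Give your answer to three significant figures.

8.57-fold

Step 1: 3.25 mL brought to 38.6 mL → factor 38.6/3.25 = 11.877
Step 2: 125 μL + 250 μL = 375 μL total → factor 375/125 = 3
Step 3: 170 μL brought to 2050 μL → factor 2050/170 = 12.059
Step 4: unknown factor x
Step 5: 170 μL + 8.9 mL = 9070 μL total → factor 9070/170 = 53.353
Product of known-step factors = 22924
Overall factor = 8.00 mM / (40.7 nM) = 1.9656 × 10^5
x = 1.9656 × 10^5 / 22924 = 8.57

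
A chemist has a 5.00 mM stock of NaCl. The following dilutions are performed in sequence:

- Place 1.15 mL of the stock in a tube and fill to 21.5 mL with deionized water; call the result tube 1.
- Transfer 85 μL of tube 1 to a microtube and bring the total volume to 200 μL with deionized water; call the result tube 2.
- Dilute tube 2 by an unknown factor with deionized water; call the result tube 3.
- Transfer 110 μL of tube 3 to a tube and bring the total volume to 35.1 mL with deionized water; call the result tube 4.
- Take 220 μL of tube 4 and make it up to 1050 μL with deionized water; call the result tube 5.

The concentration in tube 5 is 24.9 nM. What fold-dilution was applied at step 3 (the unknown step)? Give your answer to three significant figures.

Step 1: 1.15 mL brought to 21.5 mL → factor 21.5/1.15 = 18.696
Step 2: 85 μL brought to 200 μL → factor 200/85 = 2.3529
Step 3: unknown factor x
Step 4: 110 μL brought to 35.1 mL → factor 35100/110 = 319.09
Step 5: 220 μL brought to 1050 μL → factor 1050/220 = 4.7727
Product of known-step factors = 66994
Overall factor = 5.00 mM / (24.9 nM) = 2.008 × 10^5
x = 2.008 × 10^5 / 66994 = 3.00

3.00-fold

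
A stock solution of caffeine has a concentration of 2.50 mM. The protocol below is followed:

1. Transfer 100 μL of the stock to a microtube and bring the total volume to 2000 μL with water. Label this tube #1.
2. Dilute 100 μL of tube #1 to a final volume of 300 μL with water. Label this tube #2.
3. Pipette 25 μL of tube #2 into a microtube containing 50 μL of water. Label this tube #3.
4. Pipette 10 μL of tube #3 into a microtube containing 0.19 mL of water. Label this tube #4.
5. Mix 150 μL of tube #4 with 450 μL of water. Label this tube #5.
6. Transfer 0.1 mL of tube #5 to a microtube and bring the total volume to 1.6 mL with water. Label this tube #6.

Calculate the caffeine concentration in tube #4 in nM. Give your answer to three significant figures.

Step 1: 100 μL brought to 2000 μL → factor 2000/100 = 20
Step 2: 100 μL brought to 300 μL → factor 300/100 = 3
Step 3: 25 μL + 50 μL = 75 μL total → factor 75/25 = 3
Step 4: 10 μL + 0.19 mL = 200 μL total → factor 200/10 = 20
Dilution factor through tube #4 = 20 × 3 × 3 × 20 = 3600
[tube #4] = 2.50 mM / 3600 = 0.0006944 mM = 694 nM

694 nM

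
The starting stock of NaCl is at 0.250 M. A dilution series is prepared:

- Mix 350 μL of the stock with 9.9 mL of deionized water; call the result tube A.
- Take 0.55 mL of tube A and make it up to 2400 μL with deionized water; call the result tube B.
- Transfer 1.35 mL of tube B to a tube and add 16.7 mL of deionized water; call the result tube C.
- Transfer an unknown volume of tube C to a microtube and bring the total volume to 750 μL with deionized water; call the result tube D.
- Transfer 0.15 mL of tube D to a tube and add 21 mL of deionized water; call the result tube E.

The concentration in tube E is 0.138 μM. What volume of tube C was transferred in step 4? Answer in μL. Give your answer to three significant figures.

99.7 μL

Step 1: 350 μL + 9.9 mL = 10250 μL total → factor 10250/350 = 29.286
Step 2: 0.55 mL brought to 2400 μL → factor 2.4/0.55 = 4.3636
Step 3: 1.35 mL + 16.7 mL = 18.05 mL total → factor 18.05/1.35 = 13.37
Step 4: v brought to 750 μL → factor = 750 μL/v
Step 5: 0.15 mL + 21 mL = 21.15 mL total → factor 21.15/0.15 = 141
Product of known-step factors = 2.4092 × 10^5
Overall factor = 0.250 M / (0.138 μM) = 1.8116 × 10^6
Step-4 factor = 1.8116 × 10^6 / 2.4092 × 10^5 = 7.5196
v = 750 μL / 7.5196 = 99.7 μL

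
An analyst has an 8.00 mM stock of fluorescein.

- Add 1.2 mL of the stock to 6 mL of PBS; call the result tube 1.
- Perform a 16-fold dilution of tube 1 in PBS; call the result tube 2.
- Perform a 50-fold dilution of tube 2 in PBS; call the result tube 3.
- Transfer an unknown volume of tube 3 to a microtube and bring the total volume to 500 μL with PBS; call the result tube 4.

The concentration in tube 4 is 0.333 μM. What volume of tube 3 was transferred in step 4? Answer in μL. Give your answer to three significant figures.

Step 1: 1.2 mL + 6 mL = 7.2 mL total → factor 7.2/1.2 = 6
Step 2: 16-fold → factor 16
Step 3: 50-fold → factor 50
Step 4: v brought to 500 μL → factor = 500 μL/v
Product of known-step factors = 4800
Overall factor = 8.00 mM / (0.333 μM) = 24024
Step-4 factor = 24024 / 4800 = 5.005
v = 500 μL / 5.005 = 99.9 μL

99.9 μL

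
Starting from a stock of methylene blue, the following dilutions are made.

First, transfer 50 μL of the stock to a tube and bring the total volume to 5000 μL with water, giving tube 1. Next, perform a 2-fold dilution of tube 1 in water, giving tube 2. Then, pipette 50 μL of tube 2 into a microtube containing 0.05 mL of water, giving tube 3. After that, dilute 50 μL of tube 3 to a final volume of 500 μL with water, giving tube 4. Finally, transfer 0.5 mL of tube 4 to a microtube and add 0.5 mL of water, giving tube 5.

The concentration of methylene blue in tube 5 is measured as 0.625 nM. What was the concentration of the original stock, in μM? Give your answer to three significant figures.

Step 1: 50 μL brought to 5000 μL → factor 5000/50 = 100
Step 2: 2-fold → factor 2
Step 3: 50 μL + 0.05 mL = 100 μL total → factor 100/50 = 2
Step 4: 50 μL brought to 500 μL → factor 500/50 = 10
Step 5: 0.5 mL + 0.5 mL = 1 mL total → factor 1/0.5 = 2
Overall dilution factor = 100 × 2 × 2 × 10 × 2 = 8000
Stock = 0.625 nM × 8000 = 5000 nM = 5.00 μM

5.00 μM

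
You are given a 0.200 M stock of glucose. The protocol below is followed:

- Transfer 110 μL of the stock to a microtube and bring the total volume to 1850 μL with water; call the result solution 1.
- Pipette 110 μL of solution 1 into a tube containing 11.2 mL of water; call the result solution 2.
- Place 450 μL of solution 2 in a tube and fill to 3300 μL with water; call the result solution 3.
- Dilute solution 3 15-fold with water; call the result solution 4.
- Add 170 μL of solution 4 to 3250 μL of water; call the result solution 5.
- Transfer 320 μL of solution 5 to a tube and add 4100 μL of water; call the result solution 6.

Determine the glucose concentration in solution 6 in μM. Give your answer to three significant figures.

0.00378 μM

Step 1: 110 μL brought to 1850 μL → factor 1850/110 = 16.818
Step 2: 110 μL + 11.2 mL = 11310 μL total → factor 11310/110 = 102.82
Step 3: 450 μL brought to 3300 μL → factor 3300/450 = 7.3333
Step 4: 15-fold → factor 15
Step 5: 170 μL + 3250 μL = 3420 μL total → factor 3420/170 = 20.118
Step 6: 320 μL + 4100 μL = 4420 μL total → factor 4420/320 = 13.812
Overall dilution factor = 16.818 × 102.82 × 7.3333 × 15 × 20.118 × 13.812 = 5.2856 × 10^7
Final = 0.200 M / 5.2856 × 10^7 = 3.784 × 10^-9 M = 0.00378 μM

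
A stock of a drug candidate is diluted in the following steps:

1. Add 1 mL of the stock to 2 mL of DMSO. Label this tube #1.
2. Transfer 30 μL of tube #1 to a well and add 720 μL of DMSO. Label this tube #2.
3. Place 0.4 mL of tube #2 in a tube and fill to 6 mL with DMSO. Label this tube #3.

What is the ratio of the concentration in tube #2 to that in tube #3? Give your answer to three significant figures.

Step 1: 1 mL + 2 mL = 3 mL total → factor 3/1 = 3
Step 2: 30 μL + 720 μL = 750 μL total → factor 750/30 = 25
Step 3: 0.4 mL brought to 6 mL → factor 6/0.4 = 15
Dilution factor to tube #2 = 75; to tube #3 = 1125
[tube #2]/[tube #3] = (factor to tube #3)/(factor to tube #2) = 1125/75 = 15.0

15.0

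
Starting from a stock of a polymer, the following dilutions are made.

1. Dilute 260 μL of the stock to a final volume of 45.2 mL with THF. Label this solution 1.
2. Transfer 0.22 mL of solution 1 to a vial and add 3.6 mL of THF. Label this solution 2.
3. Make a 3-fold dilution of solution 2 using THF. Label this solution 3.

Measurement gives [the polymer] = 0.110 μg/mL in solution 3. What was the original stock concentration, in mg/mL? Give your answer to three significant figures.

0.996 mg/mL

Step 1: 260 μL brought to 45.2 mL → factor 45200/260 = 173.85
Step 2: 0.22 mL + 3.6 mL = 3.82 mL total → factor 3.82/0.22 = 17.364
Step 3: 3-fold → factor 3
Overall dilution factor = 173.85 × 17.364 × 3 = 9055.8
Stock = 0.110 μg/mL × 9055.8 = 996.1 μg/mL = 0.996 mg/mL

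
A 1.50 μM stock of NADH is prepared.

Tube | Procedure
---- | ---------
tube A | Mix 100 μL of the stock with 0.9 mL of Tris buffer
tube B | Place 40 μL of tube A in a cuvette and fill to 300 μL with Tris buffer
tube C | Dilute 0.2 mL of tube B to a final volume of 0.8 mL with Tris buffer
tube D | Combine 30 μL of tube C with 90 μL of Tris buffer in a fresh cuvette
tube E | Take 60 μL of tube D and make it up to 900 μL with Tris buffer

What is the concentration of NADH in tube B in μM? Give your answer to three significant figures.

Step 1: 100 μL + 0.9 mL = 1000 μL total → factor 1000/100 = 10
Step 2: 40 μL brought to 300 μL → factor 300/40 = 7.5
Dilution factor through tube B = 10 × 7.5 = 75
[tube B] = 1.50 μM / 75 = 0.0200 μM

0.0200 μM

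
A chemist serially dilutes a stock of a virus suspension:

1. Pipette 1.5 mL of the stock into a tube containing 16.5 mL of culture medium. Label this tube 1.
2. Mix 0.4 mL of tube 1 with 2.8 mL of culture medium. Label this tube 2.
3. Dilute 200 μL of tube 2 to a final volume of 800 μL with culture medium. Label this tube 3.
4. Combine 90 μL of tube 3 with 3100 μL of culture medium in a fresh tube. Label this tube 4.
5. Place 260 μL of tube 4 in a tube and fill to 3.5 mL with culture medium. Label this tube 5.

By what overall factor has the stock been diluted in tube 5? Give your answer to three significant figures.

Step 1: 1.5 mL + 16.5 mL = 18 mL total → factor 18/1.5 = 12
Step 2: 0.4 mL + 2.8 mL = 3.2 mL total → factor 3.2/0.4 = 8
Step 3: 200 μL brought to 800 μL → factor 800/200 = 4
Step 4: 90 μL + 3100 μL = 3190 μL total → factor 3190/90 = 35.444
Step 5: 260 μL brought to 3.5 mL → factor 3500/260 = 13.462
Overall dilution factor = 12 × 8 × 4 × 35.444 × 13.462 = 1.8322 × 10^5

1.83 × 10^5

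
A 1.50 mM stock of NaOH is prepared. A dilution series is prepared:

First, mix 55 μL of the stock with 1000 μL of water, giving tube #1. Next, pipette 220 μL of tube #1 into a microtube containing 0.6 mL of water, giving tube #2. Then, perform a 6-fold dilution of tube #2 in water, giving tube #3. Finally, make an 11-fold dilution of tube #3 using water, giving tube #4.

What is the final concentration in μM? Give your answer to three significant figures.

Step 1: 55 μL + 1000 μL = 1055 μL total → factor 1055/55 = 19.182
Step 2: 220 μL + 0.6 mL = 820 μL total → factor 820/220 = 3.7273
Step 3: 6-fold → factor 6
Step 4: 11-fold → factor 11
Overall dilution factor = 19.182 × 3.7273 × 6 × 11 = 4718.7
Final = 1.50 mM / 4718.7 = 0.0003179 mM = 0.318 μM

0.318 μM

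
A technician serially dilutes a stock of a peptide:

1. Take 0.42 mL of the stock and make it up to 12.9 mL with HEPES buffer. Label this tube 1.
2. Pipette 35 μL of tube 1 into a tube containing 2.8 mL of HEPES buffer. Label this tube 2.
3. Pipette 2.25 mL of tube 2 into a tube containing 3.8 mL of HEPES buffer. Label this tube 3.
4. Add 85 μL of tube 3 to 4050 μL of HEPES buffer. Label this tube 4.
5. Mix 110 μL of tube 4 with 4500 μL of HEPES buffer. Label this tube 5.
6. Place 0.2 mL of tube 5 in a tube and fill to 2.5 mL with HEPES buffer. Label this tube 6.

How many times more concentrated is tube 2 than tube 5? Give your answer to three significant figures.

Step 1: 0.42 mL brought to 12.9 mL → factor 12.9/0.42 = 30.714
Step 2: 35 μL + 2.8 mL = 2835 μL total → factor 2835/35 = 81
Step 3: 2.25 mL + 3.8 mL = 6.05 mL total → factor 6.05/2.25 = 2.6889
Step 4: 85 μL + 4050 μL = 4135 μL total → factor 4135/85 = 48.647
Step 5: 110 μL + 4500 μL = 4610 μL total → factor 4610/110 = 41.909
Dilution factor to tube 2 = 2487.9; to tube 5 = 1.3638 × 10^7
[tube 2]/[tube 5] = (factor to tube 5)/(factor to tube 2) = 1.3638 × 10^7/2487.9 = 5.48 × 10^3

5.48 × 10^3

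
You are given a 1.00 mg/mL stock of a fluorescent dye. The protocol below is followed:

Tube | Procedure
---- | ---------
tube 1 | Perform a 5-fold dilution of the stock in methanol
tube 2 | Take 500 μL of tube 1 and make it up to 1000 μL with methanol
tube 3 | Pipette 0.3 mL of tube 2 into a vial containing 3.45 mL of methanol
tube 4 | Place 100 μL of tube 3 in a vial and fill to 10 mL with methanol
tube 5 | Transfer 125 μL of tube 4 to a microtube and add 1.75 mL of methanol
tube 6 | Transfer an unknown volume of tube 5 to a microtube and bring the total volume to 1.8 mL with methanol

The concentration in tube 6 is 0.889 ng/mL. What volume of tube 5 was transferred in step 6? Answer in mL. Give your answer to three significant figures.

0.300 mL

Step 1: 5-fold → factor 5
Step 2: 500 μL brought to 1000 μL → factor 1000/500 = 2
Step 3: 0.3 mL + 3.45 mL = 3.75 mL total → factor 3.75/0.3 = 12.5
Step 4: 100 μL brought to 10 mL → factor 10000/100 = 100
Step 5: 125 μL + 1.75 mL = 1875 μL total → factor 1875/125 = 15
Step 6: v brought to 1.8 mL → factor = 1.8 mL/v
Product of known-step factors = 1.875 × 10^5
Overall factor = 1.00 mg/mL / (0.889 ng/mL) = 1.1249 × 10^6
Step-6 factor = 1.1249 × 10^6 / 1.875 × 10^5 = 5.9993
v = 1.8 mL / 5.9993 = 0.300 mL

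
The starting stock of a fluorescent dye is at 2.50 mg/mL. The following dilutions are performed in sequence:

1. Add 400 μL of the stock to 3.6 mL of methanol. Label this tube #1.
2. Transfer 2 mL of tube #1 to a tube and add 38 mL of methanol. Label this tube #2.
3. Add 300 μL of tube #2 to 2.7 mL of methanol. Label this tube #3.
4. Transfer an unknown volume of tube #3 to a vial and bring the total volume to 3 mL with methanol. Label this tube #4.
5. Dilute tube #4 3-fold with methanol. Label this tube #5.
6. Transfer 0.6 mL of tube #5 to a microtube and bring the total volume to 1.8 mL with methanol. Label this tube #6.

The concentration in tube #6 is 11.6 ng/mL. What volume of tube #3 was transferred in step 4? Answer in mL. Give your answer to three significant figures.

Step 1: 400 μL + 3.6 mL = 4000 μL total → factor 4000/400 = 10
Step 2: 2 mL + 38 mL = 40 mL total → factor 40/2 = 20
Step 3: 300 μL + 2.7 mL = 3000 μL total → factor 3000/300 = 10
Step 4: v brought to 3 mL → factor = 3 mL/v
Step 5: 3-fold → factor 3
Step 6: 0.6 mL brought to 1.8 mL → factor 1.8/0.6 = 3
Product of known-step factors = 18000
Overall factor = 2.50 mg/mL / (11.6 ng/mL) = 2.1552 × 10^5
Step-4 factor = 2.1552 × 10^5 / 18000 = 11.973
v = 3 mL / 11.973 = 0.251 mL

0.251 mL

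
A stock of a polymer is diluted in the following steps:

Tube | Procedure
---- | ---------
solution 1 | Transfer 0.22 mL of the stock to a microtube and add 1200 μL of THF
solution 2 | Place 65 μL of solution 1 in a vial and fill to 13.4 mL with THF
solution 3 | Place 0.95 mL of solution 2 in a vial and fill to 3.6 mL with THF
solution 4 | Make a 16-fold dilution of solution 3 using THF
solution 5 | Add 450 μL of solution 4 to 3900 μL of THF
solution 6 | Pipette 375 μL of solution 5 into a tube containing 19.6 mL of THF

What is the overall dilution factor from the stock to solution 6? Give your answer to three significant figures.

Step 1: 0.22 mL + 1200 μL = 1.42 mL total → factor 1.42/0.22 = 6.4545
Step 2: 65 μL brought to 13.4 mL → factor 13400/65 = 206.15
Step 3: 0.95 mL brought to 3.6 mL → factor 3.6/0.95 = 3.7895
Step 4: 16-fold → factor 16
Step 5: 450 μL + 3900 μL = 4350 μL total → factor 4350/450 = 9.6667
Step 6: 375 μL + 19.6 mL = 19975 μL total → factor 19975/375 = 53.267
Overall dilution factor = 6.4545 × 206.15 × 3.7895 × 16 × 9.6667 × 53.267 = 4.1542 × 10^7

4.15 × 10^7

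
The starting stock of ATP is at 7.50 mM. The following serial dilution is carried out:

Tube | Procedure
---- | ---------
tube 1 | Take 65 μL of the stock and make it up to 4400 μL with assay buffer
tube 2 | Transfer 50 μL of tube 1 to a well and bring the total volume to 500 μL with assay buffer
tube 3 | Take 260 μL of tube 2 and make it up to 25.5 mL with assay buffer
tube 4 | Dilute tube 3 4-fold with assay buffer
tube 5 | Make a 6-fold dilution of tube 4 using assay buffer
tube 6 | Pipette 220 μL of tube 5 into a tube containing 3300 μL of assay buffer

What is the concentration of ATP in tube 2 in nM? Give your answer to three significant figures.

Step 1: 65 μL brought to 4400 μL → factor 4400/65 = 67.692
Step 2: 50 μL brought to 500 μL → factor 500/50 = 10
Dilution factor through tube 2 = 67.692 × 10 = 676.92
[tube 2] = 7.50 mM / 676.92 = 0.01108 mM = 1.11 × 10^4 nM

1.11 × 10^4 nM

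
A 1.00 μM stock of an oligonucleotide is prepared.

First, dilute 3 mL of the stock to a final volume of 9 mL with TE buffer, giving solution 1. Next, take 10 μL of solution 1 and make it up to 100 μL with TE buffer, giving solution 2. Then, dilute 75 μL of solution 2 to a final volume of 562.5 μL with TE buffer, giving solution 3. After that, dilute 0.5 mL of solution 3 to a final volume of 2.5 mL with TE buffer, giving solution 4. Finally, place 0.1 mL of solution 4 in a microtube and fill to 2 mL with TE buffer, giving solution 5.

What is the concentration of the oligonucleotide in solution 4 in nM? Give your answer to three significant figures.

Step 1: 3 mL brought to 9 mL → factor 9/3 = 3
Step 2: 10 μL brought to 100 μL → factor 100/10 = 10
Step 3: 75 μL brought to 562.5 μL → factor 562.5/75 = 7.5
Step 4: 0.5 mL brought to 2.5 mL → factor 2.5/0.5 = 5
Dilution factor through solution 4 = 3 × 10 × 7.5 × 5 = 1125
[solution 4] = 1.00 μM / 1125 = 0.0008889 μM = 0.889 nM

0.889 nM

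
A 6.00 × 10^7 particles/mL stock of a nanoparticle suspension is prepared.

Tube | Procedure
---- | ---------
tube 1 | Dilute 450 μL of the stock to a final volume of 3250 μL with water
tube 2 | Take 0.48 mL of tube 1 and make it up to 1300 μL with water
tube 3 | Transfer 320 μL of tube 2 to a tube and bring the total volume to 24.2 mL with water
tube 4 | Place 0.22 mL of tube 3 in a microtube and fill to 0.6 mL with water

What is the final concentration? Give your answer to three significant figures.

1.49 × 10^4 particles/mL

Step 1: 450 μL brought to 3250 μL → factor 3250/450 = 7.2222
Step 2: 0.48 mL brought to 1300 μL → factor 1.3/0.48 = 2.7083
Step 3: 320 μL brought to 24.2 mL → factor 24200/320 = 75.625
Step 4: 0.22 mL brought to 0.6 mL → factor 0.6/0.22 = 2.7273
Overall dilution factor = 7.2222 × 2.7083 × 75.625 × 2.7273 = 4034.3
Final = 6.00 × 10^7 particles/mL / 4034.3 = 1.49 × 10^4 particles/mL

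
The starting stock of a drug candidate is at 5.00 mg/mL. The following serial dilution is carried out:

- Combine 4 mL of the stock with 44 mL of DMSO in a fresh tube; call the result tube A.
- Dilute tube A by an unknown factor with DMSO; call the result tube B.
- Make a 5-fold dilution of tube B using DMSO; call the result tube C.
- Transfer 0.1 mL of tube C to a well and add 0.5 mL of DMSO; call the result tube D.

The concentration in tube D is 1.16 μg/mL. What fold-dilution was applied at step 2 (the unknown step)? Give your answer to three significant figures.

12.0-fold

Step 1: 4 mL + 44 mL = 48 mL total → factor 48/4 = 12
Step 2: unknown factor x
Step 3: 5-fold → factor 5
Step 4: 0.1 mL + 0.5 mL = 0.6 mL total → factor 0.6/0.1 = 6
Product of known-step factors = 360
Overall factor = 5.00 mg/mL / (1.16 μg/mL) = 4310.3
x = 4310.3 / 360 = 12.0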